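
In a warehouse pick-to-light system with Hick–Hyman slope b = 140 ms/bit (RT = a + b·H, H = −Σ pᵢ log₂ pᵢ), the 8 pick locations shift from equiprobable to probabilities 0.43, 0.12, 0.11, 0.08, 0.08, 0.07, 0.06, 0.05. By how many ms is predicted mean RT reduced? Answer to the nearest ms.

The RT saving is b·ΔH. Equiprobable H₀ = log₂(8) = 3.0000 bits; with the given probabilities H = 2.5521 bits.
b·(H₀ − H) = 140 × (3.0000 − 2.5521) = 62.70 ms.

63 ms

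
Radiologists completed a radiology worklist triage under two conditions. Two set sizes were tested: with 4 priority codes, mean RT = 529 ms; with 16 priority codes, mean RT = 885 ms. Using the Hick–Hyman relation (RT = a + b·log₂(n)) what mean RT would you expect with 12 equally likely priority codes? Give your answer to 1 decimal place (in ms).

Fit slope and intercept:
  b = (885 − 529) / (log₂ 16 − log₂ 4) = 356 / (4 − 2) = 178.000 ms/bit
  a = 529 − 178.000 × 2 = 173.000 ms
Then RT(12) = 173.000 + 178.000 × log₂ 12 = 173.000 + 178.000 × 3.5850 ≈ 811.123 ms.

811.1 ms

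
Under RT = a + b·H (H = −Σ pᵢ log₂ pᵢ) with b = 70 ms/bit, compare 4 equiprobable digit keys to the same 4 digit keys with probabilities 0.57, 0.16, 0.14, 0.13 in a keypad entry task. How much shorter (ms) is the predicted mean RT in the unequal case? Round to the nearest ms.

23 ms

Equiprobable entropy H₀ = log₂ 4 = 2.0000 bits.
Skewed entropy H = −Σ pᵢ log₂ pᵢ = 1.6650 bits.
ΔRT = b·(H₀ − H) = 70 × 0.3350 = 23.45 ms.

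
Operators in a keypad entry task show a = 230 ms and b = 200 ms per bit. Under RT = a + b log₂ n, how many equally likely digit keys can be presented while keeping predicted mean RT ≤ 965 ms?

12

Information budget: (965 − 230)/200 = 3.6750 bits, so n ≤ 2^3.6750 = 12.773 → at most 12.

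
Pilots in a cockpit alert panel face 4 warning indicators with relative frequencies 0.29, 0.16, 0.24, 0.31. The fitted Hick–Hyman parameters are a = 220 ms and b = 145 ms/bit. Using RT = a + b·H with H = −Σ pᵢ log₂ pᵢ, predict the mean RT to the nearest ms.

Entropy contributions −pᵢ log₂ pᵢ: 0.5179, 0.4230, 0.4941, 0.5238; sum H = 1.9588 bits.
RT = a + bH = 220 + 145·1.9588 = 504.03 ms.

504 ms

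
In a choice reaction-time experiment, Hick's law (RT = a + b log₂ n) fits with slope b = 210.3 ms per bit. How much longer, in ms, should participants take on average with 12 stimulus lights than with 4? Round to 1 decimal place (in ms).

Only the slope matters, since a is common to both: ΔRT = b·log₂(n₂/n₁).
log₂(12) − log₂(4) = 3.5850 − 2 = 1.5850.
ΔRT = 210.3 × 1.5850 = 333.318 ms.

333.3 ms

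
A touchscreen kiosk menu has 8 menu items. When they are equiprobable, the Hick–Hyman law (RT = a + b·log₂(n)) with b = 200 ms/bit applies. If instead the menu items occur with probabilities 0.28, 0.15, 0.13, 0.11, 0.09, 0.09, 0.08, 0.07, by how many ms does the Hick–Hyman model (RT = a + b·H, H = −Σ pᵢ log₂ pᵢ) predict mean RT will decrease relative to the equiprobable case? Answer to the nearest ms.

The RT saving is b·ΔH. Equiprobable H₀ = log₂(8) = 3.0000 bits; with the given probabilities H = 2.8431 bits.
b·(H₀ − H) = 200 × (3.0000 − 2.8431) = 31.39 ms.

31 ms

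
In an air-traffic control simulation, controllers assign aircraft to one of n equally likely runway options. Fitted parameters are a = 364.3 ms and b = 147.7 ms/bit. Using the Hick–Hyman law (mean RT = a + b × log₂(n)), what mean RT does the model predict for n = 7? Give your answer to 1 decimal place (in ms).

778.9 ms

log₂(7) = 2.8074 bits, so RT = 364.3 + 147.7 × 2.8074 ≈ 778.946 ms.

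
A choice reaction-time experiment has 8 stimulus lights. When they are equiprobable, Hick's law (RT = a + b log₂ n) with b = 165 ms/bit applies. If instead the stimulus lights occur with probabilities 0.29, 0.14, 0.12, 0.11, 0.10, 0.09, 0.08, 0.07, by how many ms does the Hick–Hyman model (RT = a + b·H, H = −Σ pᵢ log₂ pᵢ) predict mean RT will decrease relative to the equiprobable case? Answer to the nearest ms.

The RT saving is b·ΔH. Equiprobable H₀ = log₂(8) = 3.0000 bits; with the given probabilities H = 2.8373 bits.
b·(H₀ − H) = 165 × (3.0000 − 2.8373) = 26.85 ms.

27 ms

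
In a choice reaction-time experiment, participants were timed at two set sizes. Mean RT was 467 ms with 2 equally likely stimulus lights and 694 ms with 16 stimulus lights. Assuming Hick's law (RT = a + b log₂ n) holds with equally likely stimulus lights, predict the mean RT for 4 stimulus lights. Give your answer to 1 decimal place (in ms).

542.7 ms

RT is linear in log₂ n, so two points fix the line:
  b = (694 − 467) / (log₂ 16 − log₂ 2) = 227 / (4 − 1) = 75.667 ms/bit
  a = 467 − 75.667 × 1 = 391.333 ms
Then RT(4) = 391.333 + 75.667 × log₂ 4 = 391.333 + 75.667 × 2 ≈ 542.667 ms.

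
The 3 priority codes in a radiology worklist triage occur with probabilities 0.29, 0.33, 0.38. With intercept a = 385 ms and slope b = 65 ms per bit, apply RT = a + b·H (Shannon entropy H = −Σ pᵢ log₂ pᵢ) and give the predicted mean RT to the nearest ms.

Entropy contributions −pᵢ log₂ pᵢ: 0.5179, 0.5278, 0.5305; sum H = 1.5762 bits.
RT = a + bH = 385 + 65·1.5762 = 487.45 ms.

487 ms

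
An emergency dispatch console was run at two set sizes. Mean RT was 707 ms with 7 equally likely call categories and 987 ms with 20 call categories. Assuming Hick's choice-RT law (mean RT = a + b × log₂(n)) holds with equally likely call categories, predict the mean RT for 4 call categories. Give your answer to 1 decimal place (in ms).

Solve the two-equation system in a and b:
  b = (987 − 707) / (log₂ 20 − log₂ 7) = 280 / (4.3219 − 2.8074) = 184.871 ms/bit
  a = 707 − 184.871 × 2.8074 = 188.003 ms
Then RT(4) = 188.003 + 184.871 × log₂ 4 = 188.003 + 184.871 × 2 ≈ 557.744 ms.

557.7 ms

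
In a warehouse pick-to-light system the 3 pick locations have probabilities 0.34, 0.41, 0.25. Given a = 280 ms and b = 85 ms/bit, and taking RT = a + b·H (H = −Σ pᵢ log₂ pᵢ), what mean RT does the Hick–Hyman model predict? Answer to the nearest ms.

412 ms

H = 0.34·log₂(1/0.34) + 0.41·log₂(1/0.41) + 0.25·log₂(1/0.25) = 1.5566 bits.
RT = 280 + 85 × 1.5566 = 412.31 ms.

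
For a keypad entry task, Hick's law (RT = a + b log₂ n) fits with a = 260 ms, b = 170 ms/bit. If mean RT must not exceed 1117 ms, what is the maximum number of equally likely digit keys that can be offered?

Information budget: (1117 − 260)/170 = 5.0412 bits, so n ≤ 2^5.0412 = 32.926 → at most 32.

32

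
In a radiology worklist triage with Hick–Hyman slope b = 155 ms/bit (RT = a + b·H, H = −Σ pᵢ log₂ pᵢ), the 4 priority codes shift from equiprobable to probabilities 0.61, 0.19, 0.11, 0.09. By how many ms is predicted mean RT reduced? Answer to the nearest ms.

Equiprobable entropy H₀ = log₂ 4 = 2.0000 bits.
Skewed entropy H = −Σ pᵢ log₂ pᵢ = 1.5532 bits.
ΔRT = b·(H₀ − H) = 155 × 0.4468 = 69.26 ms.

69 ms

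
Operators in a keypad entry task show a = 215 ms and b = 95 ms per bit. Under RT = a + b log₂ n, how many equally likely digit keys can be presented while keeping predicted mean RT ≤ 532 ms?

Set 215 + 95·log₂ n ≤ 532 → log₂ n ≤ (532 − 215)/95 = 3.3368.
So n ≤ 2^3.3368 = 10.104; the largest integer n is 10.

10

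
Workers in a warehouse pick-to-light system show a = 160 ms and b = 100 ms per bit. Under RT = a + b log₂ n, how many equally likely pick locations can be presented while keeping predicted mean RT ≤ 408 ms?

Set 160 + 100·log₂ n ≤ 408 → log₂ n ≤ (408 − 160)/100 = 2.4800.
So n ≤ 2^2.4800 = 5.579; the largest integer n is 5.

5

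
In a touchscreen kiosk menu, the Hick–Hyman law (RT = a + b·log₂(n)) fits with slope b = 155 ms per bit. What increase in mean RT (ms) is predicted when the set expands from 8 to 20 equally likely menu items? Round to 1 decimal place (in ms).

204.9 ms

The intercept a cancels: ΔRT = b·(log₂ n₂ − log₂ n₁) = b·log₂(n₂/n₁).
log₂(20) − log₂(8) = 4.3219 − 3 = 1.3219.
ΔRT = 155 × 1.3219 = 204.899 ms.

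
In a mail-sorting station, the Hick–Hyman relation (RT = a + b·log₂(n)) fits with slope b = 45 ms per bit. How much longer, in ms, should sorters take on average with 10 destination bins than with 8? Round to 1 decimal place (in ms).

14.5 ms

Only the slope matters, since a is common to both: ΔRT = b·log₂(n₂/n₁).
log₂(10) − log₂(8) = 3.3219 − 3 = 0.3219.
ΔRT = 45 × 0.3219 = 14.487 ms.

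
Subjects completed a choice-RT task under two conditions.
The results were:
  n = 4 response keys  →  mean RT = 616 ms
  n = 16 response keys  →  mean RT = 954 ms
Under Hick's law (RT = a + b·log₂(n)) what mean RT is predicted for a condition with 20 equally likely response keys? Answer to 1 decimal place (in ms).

Fit slope and intercept:
  b = (954 − 616) / (log₂ 16 − log₂ 4) = 338 / (4 − 2) = 169.000 ms/bit
  a = 616 − 169.000 × 2 = 278.000 ms
Then RT(20) = 278.000 + 169.000 × log₂ 20 = 278.000 + 169.000 × 4.3219 ≈ 1008.406 ms.

1008.4 ms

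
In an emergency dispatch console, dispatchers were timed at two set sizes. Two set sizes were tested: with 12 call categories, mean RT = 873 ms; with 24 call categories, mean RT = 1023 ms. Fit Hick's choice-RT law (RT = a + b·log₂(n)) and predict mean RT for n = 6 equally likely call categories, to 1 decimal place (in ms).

Fit slope and intercept:
  b = (1023 − 873) / (log₂ 24 − log₂ 12) = 150 / (4.5850 − 3.5850) = 150.000 ms/bit
  a = 873 − 150.000 × 3.5850 = 335.256 ms
Then RT(6) = 335.256 + 150.000 × log₂ 6 = 335.256 + 150.000 × 2.5850 ≈ 723.000 ms.

723.0 ms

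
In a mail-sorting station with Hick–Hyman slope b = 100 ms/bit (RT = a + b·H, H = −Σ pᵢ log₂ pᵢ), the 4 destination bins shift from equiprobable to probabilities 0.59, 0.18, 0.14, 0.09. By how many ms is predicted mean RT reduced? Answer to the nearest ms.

Equiprobable entropy H₀ = log₂ 4 = 2.0000 bits.
Skewed entropy H = −Σ pᵢ log₂ pᵢ = 1.6042 bits.
ΔRT = b·(H₀ − H) = 100 × 0.3958 = 39.58 ms.

40 ms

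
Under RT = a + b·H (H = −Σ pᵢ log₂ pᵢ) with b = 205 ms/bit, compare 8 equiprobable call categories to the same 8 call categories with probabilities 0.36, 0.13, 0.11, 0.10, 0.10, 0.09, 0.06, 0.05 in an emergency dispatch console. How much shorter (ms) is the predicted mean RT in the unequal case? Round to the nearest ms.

61 ms

Equiprobable entropy H₀ = log₂ 8 = 3.0000 bits.
Skewed entropy H = −Σ pᵢ log₂ pᵢ = 2.7002 bits.
ΔRT = b·(H₀ − H) = 205 × 0.2998 = 61.46 ms.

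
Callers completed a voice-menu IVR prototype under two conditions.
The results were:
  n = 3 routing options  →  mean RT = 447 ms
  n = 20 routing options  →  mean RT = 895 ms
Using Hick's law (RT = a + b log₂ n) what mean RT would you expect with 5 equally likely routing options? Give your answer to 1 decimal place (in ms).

Fit slope and intercept:
  b = (895 − 447) / (log₂ 20 − log₂ 3) = 448 / (4.3219 − 1.5850) = 163.685 ms/bit
  a = 447 − 163.685 × 1.5850 = 187.566 ms
Then RT(5) = 187.566 + 163.685 × log₂ 5 = 187.566 + 163.685 × 2.3219 ≈ 567.630 ms.

567.6 ms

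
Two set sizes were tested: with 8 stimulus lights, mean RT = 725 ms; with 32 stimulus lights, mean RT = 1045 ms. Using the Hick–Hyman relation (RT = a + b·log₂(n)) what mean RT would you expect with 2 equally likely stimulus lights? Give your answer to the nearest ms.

405 ms

RT is linear in log₂ n, so two points fix the line:
  b = (1045 − 725) / (log₂ 32 − log₂ 8) = 320 / (5 − 3) = 160 ms/bit
  a = 725 − 160 × 3 = 245 ms
Then RT(2) = 245 + 160 × log₂ 2 = 245 + 160 × 1 ≈ 405.000 ms.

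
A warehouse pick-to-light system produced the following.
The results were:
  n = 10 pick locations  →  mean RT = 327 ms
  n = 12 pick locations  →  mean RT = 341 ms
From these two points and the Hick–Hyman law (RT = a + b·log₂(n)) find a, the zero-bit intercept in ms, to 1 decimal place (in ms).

150.2 ms

b = (RT₂ − RT₁)/(log₂ n₂ − log₂ n₁) = (341 − 327)/(3.5850 − 3.3219) = 53.225 ms/bit.
Intercept: a = 327 − 53.225·log₂(10) = 150.190 ms.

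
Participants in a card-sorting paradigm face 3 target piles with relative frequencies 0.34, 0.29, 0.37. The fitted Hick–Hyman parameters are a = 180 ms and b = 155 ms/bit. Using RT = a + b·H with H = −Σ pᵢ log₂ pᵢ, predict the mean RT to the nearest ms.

425 ms

Entropy contributions −pᵢ log₂ pᵢ: 0.5292, 0.5179, 0.5307; sum H = 1.5778 bits.
RT = a + bH = 180 + 155·1.5778 = 424.56 ms.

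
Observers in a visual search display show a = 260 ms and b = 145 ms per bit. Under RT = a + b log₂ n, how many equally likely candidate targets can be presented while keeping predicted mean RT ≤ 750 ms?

10

145·log₂ n ≤ 750 − 260 = 490, giving log₂ n ≤ 3.3793 and n ≤ 10.406. The largest whole number is 10.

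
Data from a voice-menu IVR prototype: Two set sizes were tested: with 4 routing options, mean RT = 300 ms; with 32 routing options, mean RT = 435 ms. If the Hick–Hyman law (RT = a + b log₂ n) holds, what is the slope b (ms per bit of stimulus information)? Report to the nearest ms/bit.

The slope on a log₂ axis is (435 − 300) / (5 − 2) = 45 ms/bit.

45 ms/bit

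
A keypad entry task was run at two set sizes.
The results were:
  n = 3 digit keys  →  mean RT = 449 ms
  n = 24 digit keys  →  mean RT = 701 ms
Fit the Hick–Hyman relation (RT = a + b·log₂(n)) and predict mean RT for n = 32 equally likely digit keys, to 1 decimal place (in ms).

Solve the two-equation system in a and b:
  b = (701 − 449) / (log₂ 24 − log₂ 3) = 252 / (4.5850 − 1.5850) = 84.000 ms/bit
  a = 449 − 84.000 × 1.5850 = 315.863 ms
Then RT(32) = 315.863 + 84.000 × log₂ 32 = 315.863 + 84.000 × 5 ≈ 735.863 ms.

735.9 ms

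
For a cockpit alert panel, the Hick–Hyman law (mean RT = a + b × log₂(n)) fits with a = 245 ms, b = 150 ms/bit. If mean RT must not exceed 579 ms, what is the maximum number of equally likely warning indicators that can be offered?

150·log₂ n ≤ 579 − 245 = 334, giving log₂ n ≤ 2.2267 and n ≤ 4.681. The largest whole number is 4.

4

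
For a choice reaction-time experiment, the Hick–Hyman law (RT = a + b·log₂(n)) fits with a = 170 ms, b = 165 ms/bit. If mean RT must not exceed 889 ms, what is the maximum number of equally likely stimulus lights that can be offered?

Set 170 + 165·log₂ n ≤ 889 → log₂ n ≤ (889 − 170)/165 = 4.3576.
So n ≤ 2^4.3576 = 20.500; the largest integer n is 20.

20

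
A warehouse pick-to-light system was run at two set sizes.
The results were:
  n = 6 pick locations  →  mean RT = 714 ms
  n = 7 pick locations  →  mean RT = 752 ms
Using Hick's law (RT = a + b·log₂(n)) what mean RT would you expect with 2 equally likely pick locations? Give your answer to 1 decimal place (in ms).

443.2 ms

With log₂ n on the abscissa the relation is linear; from the two conditions:
  b = (752 − 714) / (log₂ 7 − log₂ 6) = 38 / (2.8074 − 2.5850) = 170.869 ms/bit
  a = 714 − 170.869 × 2.5850 = 272.310 ms
Then RT(2) = 272.310 + 170.869 × log₂ 2 = 272.310 + 170.869 × 1 ≈ 443.179 ms.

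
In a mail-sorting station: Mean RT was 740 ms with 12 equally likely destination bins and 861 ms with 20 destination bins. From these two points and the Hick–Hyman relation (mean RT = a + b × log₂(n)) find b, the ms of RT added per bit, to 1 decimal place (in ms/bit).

164.2 ms/bit

Slope: b = (861 − 740) / (log₂ 20 − log₂ 12) = 121/0.7370 = 164.187 ms/bit.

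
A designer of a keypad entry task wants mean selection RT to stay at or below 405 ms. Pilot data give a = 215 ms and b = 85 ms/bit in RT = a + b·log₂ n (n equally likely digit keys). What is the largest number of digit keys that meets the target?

4

85·log₂ n ≤ 405 − 215 = 190, giving log₂ n ≤ 2.2353 and n ≤ 4.709. The largest whole number is 4.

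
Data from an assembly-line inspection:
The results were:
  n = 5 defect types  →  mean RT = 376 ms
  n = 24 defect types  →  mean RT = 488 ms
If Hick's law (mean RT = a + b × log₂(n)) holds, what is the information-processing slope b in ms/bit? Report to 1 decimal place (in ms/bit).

49.5 ms/bit

b = (RT₂ − RT₁)/(log₂ n₂ − log₂ n₁) = (488 − 376)/(4.5850 − 2.3219) = 49.491 ms/bit.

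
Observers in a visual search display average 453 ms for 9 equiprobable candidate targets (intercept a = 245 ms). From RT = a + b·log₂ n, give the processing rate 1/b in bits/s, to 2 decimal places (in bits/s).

15.24 bits/s

b = (453 − 245)/log₂ 9 = 208/3.1699 = 65.617 ms per bit = 0.06562 s/bit; the reciprocal is 15.240 bits/s.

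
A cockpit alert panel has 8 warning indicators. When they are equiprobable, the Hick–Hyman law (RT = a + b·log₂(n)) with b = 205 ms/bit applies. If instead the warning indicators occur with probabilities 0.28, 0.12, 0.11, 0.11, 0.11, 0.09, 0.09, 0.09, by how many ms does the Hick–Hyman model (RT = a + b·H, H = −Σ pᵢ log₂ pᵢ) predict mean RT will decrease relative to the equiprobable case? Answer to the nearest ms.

Equiprobable entropy H₀ = log₂ 8 = 3.0000 bits.
Skewed entropy H = −Σ pᵢ log₂ pᵢ = 2.8701 bits.
ΔRT = b·(H₀ − H) = 205 × 0.1299 = 26.63 ms.

27 ms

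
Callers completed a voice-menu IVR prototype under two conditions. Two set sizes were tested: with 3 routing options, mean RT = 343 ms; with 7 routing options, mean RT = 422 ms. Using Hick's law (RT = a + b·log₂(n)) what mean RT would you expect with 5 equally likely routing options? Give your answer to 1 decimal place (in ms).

390.6 ms

RT is linear in log₂ n, so two points fix the line:
  b = (422 − 343) / (log₂ 7 − log₂ 3) = 79 / (2.8074 − 1.5850) = 64.627 ms/bit
  a = 343 − 64.627 × 1.5850 = 240.568 ms
Then RT(5) = 240.568 + 64.627 × log₂ 5 = 240.568 + 64.627 × 2.3219 ≈ 390.628 ms.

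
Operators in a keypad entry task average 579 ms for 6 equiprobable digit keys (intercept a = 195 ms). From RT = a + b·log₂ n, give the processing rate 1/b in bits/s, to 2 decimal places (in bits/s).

Choice component = 579 − 195 = 384 ms over log₂(6) = 2.5850 bits.
b = 384 / 2.5850 = 148.551 ms/bit, so 1/b = 6.732 bits/s.

6.73 bits/s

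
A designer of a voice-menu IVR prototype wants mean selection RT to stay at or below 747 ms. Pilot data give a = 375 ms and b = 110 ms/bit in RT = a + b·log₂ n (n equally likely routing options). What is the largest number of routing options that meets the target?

10

Information budget: (747 − 375)/110 = 3.3818 bits, so n ≤ 2^3.3818 = 10.424 → at most 10.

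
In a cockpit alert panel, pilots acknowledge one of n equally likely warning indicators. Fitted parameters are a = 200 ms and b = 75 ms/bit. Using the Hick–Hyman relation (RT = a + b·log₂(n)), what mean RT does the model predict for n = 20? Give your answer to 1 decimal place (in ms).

log₂(20) = 4.3219 bits, so RT = 200 + 75 × 4.3219 ≈ 524.145 ms.

524.1 ms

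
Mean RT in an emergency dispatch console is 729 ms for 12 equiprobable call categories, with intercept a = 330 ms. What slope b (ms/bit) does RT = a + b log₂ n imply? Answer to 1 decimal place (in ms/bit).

b = (729 − 330) / log₂(12) = 399 / 3.5850 = 111.298 ms/bit.

111.3 ms/bit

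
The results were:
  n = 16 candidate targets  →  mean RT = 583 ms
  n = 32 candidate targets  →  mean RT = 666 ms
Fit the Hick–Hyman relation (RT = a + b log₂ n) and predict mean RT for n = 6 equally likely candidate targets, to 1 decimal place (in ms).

465.6 ms

Solve the two-equation system in a and b:
  b = (666 − 583) / (log₂ 32 − log₂ 16) = 83 / (5 − 4) = 83.000 ms/bit
  a = 583 − 83.000 × 4 = 251.000 ms
Then RT(6) = 251.000 + 83.000 × log₂ 6 = 251.000 + 83.000 × 2.5850 ≈ 465.552 ms.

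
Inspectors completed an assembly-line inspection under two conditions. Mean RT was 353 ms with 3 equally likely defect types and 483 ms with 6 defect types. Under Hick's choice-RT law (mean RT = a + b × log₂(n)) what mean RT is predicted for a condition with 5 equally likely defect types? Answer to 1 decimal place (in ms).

448.8 ms

With log₂ n on the abscissa the relation is linear; from the two conditions:
  b = (483 − 353) / (log₂ 6 − log₂ 3) = 130 / (2.5850 − 1.5850) = 130.000 ms/bit
  a = 353 − 130.000 × 1.5850 = 146.955 ms
Then RT(5) = 146.955 + 130.000 × log₂ 5 = 146.955 + 130.000 × 2.3219 ≈ 448.806 ms.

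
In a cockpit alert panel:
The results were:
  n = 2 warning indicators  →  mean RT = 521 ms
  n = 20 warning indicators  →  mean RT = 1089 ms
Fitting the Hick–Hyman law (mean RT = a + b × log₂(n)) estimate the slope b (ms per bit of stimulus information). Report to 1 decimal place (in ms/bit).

The slope on a log₂ axis is (1089 − 521) / (4.3219 − 1) = 170.985 ms/bit.

171.0 ms/bit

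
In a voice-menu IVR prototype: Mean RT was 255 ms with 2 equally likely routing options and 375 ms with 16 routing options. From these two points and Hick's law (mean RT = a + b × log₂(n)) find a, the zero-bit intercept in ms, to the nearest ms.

b = (RT₂ − RT₁)/(log₂ n₂ − log₂ n₁) = (375 − 255)/(4 − 1) = 40 ms/bit.
Intercept: a = 255 − 40·log₂(2) = 215.000 ms.

215 ms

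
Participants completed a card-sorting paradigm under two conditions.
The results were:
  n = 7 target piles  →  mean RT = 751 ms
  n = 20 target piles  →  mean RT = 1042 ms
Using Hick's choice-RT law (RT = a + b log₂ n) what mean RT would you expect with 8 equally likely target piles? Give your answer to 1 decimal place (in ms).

Solve the two-equation system in a and b:
  b = (1042 − 751) / (log₂ 20 − log₂ 7) = 291 / (4.3219 − 2.8074) = 192.133 ms/bit
  a = 751 − 192.133 × 2.8074 = 211.614 ms
Then RT(8) = 211.614 + 192.133 × log₂ 8 = 211.614 + 192.133 × 3 ≈ 788.014 ms.

788.0 ms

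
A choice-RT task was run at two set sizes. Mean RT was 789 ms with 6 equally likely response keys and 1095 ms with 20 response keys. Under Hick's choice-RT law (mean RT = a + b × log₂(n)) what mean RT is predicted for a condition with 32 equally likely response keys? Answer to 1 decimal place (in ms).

1214.5 ms

Fit slope and intercept:
  b = (1095 − 789) / (log₂ 20 − log₂ 6) = 306 / (4.3219 − 2.5850) = 176.169 ms/bit
  a = 789 − 176.169 × 2.5850 = 333.609 ms
Then RT(32) = 333.609 + 176.169 × log₂ 32 = 333.609 + 176.169 × 5 ≈ 1214.455 ms.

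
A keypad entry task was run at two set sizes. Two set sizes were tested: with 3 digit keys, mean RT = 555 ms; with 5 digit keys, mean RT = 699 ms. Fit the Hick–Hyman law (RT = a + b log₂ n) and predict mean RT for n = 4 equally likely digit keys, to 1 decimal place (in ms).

636.1 ms

Solve the two-equation system in a and b:
  b = (699 − 555) / (log₂ 5 − log₂ 3) = 144 / (2.3219 − 1.5850) = 195.396 ms/bit
  a = 555 − 195.396 × 1.5850 = 245.305 ms
Then RT(4) = 245.305 + 195.396 × log₂ 4 = 245.305 + 195.396 × 2 ≈ 636.097 ms.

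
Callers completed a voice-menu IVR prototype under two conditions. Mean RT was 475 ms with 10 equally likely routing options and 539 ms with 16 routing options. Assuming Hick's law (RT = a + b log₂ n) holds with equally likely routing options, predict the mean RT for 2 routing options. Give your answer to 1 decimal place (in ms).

255.8 ms

With log₂ n on the abscissa the relation is linear; from the two conditions:
  b = (539 − 475) / (log₂ 16 − log₂ 10) = 64 / (4 − 3.3219) = 94.385 ms/bit
  a = 475 − 94.385 × 3.3219 = 161.459 ms
Then RT(2) = 161.459 + 94.385 × log₂ 2 = 161.459 + 94.385 × 1 ≈ 255.844 ms.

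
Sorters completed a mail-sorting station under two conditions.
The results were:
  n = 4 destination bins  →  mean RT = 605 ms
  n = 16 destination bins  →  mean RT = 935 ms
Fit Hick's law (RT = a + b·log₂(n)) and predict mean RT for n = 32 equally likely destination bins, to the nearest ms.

RT is linear in log₂ n, so two points fix the line:
  b = (935 − 605) / (log₂ 16 − log₂ 4) = 330 / (4 − 2) = 165 ms/bit
  a = 605 − 165 × 2 = 275 ms
Then RT(32) = 275 + 165 × log₂ 32 = 275 + 165 × 5 ≈ 1100.000 ms.

1100 ms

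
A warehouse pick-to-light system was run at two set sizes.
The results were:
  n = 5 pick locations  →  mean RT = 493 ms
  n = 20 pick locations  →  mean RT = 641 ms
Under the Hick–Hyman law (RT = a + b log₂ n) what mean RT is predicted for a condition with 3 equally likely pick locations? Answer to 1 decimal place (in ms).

Fit slope and intercept:
  b = (641 − 493) / (log₂ 20 − log₂ 5) = 148 / (4.3219 − 2.3219) = 74.000 ms/bit
  a = 493 − 74.000 × 2.3219 = 321.177 ms
Then RT(3) = 321.177 + 74.000 × log₂ 3 = 321.177 + 74.000 × 1.5850 ≈ 438.465 ms.

438.5 ms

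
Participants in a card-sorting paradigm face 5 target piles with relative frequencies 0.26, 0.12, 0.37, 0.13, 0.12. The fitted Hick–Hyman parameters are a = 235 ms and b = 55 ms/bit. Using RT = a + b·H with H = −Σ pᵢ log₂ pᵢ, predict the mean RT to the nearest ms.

H = 0.26·log₂(1/0.26) + 0.12·log₂(1/0.12) + 0.37·log₂(1/0.37) + 0.13·log₂(1/0.13) + 0.12·log₂(1/0.12) = 2.1528 bits.
RT = 235 + 55 × 2.1528 = 353.40 ms.

353 ms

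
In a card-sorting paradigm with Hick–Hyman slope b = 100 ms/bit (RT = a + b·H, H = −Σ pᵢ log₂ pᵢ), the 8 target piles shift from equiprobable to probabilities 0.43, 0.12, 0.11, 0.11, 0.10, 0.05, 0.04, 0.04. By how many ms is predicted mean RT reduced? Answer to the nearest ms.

The RT saving is b·ΔH. Equiprobable H₀ = log₂(8) = 3.0000 bits; with the given probabilities H = 2.5110 bits.
b·(H₀ − H) = 100 × (3.0000 − 2.5110) = 48.90 ms.

49 ms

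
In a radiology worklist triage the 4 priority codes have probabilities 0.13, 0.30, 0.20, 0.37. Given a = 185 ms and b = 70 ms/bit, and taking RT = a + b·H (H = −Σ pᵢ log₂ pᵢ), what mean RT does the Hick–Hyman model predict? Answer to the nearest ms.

H = 0.13·log₂(1/0.13) + 0.30·log₂(1/0.30) + 0.20·log₂(1/0.20) + 0.37·log₂(1/0.37) = 1.8988 bits.
RT = 185 + 70 × 1.8988 = 317.92 ms.

318 ms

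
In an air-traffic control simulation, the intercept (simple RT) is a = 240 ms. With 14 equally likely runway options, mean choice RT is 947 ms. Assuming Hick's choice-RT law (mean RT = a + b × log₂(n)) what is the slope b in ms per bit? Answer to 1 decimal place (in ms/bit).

b = (947 − 240) / log₂(14) = 707 / 3.8074 = 185.693 ms/bit.

185.7 ms/bit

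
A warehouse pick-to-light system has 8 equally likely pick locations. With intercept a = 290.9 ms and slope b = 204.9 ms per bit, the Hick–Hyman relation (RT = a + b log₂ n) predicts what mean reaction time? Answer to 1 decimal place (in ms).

log₂(8) = 3 bits, so RT = 290.9 + 204.9 × 3 ≈ 905.600 ms.

905.6 ms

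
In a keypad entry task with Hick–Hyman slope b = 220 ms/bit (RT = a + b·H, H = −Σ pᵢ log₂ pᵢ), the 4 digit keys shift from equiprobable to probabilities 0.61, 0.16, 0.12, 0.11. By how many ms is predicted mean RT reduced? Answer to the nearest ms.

93 ms

Equiprobable entropy H₀ = log₂ 4 = 2.0000 bits.
Skewed entropy H = −Σ pᵢ log₂ pᵢ = 1.5754 bits.
ΔRT = b·(H₀ − H) = 220 × 0.4246 = 93.42 ms.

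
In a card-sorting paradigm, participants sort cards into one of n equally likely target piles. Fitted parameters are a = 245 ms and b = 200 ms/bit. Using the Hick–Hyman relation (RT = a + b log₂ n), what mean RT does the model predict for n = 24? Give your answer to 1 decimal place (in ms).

1162.0 ms

log₂(24) = 4.5850 bits, so RT = 245 + 200 × 4.5850 ≈ 1161.993 ms.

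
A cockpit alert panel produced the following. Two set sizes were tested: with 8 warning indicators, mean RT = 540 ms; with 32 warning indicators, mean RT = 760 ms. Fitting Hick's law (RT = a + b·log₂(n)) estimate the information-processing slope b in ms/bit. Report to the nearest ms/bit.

b = (RT₂ − RT₁)/(log₂ n₂ − log₂ n₁) = (760 − 540)/(5 − 3) = 110 ms/bit.

110 ms/bit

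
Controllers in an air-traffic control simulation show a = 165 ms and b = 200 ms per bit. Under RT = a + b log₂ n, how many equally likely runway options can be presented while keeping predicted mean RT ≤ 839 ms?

10

Set 165 + 200·log₂ n ≤ 839 → log₂ n ≤ (839 − 165)/200 = 3.3700.
So n ≤ 2^3.3700 = 10.339; the largest integer n is 10.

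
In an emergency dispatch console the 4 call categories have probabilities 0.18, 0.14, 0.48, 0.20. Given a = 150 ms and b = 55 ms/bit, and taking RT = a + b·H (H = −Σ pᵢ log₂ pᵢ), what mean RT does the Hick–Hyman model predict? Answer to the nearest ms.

250 ms

H = 0.18·log₂(1/0.18) + 0.14·log₂(1/0.14) + 0.48·log₂(1/0.48) + 0.20·log₂(1/0.20) = 1.8151 bits.
RT = 150 + 55 × 1.8151 = 249.83 ms.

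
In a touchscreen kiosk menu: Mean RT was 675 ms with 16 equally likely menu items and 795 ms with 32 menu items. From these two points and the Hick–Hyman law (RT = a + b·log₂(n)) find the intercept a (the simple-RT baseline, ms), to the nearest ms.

b = (RT₂ − RT₁)/(log₂ n₂ − log₂ n₁) = (795 − 675)/(5 − 4) = 120 ms/bit.
Intercept: a = 675 − 120·log₂(16) = 195.000 ms.

195 ms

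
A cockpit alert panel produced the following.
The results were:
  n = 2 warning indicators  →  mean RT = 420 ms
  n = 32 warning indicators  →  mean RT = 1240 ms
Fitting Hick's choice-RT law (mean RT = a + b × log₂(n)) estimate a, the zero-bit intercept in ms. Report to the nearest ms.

b = (RT₂ − RT₁)/(log₂ n₂ − log₂ n₁) = (1240 − 420)/(5 − 1) = 205 ms/bit.
a = RT₁ − b·log₂ n₁ = 420 − 205 × 1 = 215.000 ms.

215 ms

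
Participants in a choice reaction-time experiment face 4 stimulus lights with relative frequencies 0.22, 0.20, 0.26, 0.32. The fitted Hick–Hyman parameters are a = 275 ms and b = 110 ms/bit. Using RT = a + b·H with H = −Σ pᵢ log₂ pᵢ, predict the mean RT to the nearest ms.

H = 0.22·log₂(1/0.22) + 0.20·log₂(1/0.20) + 0.26·log₂(1/0.26) + 0.32·log₂(1/0.32) = 1.9763 bits.
RT = 275 + 110 × 1.9763 = 492.39 ms.

492 ms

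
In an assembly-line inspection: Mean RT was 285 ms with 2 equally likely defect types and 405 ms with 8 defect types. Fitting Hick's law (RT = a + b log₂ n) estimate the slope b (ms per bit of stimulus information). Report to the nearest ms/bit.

60 ms/bit

The slope on a log₂ axis is (405 − 285) / (3 − 1) = 60 ms/bit.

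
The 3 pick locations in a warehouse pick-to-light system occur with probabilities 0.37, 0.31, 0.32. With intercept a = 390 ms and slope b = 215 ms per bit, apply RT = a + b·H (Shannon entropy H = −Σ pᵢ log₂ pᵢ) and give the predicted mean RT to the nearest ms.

Entropy contributions −pᵢ log₂ pᵢ: 0.5307, 0.5238, 0.5260; sum H = 1.5806 bits.
RT = a + bH = 390 + 215·1.5806 = 729.82 ms.

730 ms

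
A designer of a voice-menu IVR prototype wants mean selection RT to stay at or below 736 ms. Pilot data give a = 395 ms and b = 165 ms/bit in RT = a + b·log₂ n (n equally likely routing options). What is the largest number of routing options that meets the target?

Information budget: (736 − 395)/165 = 2.0667 bits, so n ≤ 2^2.0667 = 4.189 → at most 4.

4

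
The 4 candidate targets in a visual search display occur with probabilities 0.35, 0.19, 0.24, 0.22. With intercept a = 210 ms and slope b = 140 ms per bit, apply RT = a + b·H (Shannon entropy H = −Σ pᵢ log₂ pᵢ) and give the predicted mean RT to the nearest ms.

Entropy contributions −pᵢ log₂ pᵢ: 0.5301, 0.4552, 0.4941, 0.4806; sum H = 1.9600 bits.
RT = a + bH = 210 + 140·1.9600 = 484.40 ms.

484 ms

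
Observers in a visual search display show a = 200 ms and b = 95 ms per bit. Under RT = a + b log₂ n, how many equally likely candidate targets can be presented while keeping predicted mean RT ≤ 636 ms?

24

Information budget: (636 − 200)/95 = 4.5895 bits, so n ≤ 2^4.5895 = 24.075 → at most 24.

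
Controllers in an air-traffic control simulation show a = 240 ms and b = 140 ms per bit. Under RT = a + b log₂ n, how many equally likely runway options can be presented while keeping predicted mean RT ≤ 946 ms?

Information budget: (946 − 240)/140 = 5.0429 bits, so n ≤ 2^5.0429 = 32.965 → at most 32.

32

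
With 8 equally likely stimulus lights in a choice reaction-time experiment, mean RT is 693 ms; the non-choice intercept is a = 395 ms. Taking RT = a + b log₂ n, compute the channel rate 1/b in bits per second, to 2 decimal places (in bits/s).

10.07 bits/s

b = (693 − 395)/log₂ 8 = 298/3 = 99.333 ms per bit = 0.09933 s/bit; the reciprocal is 10.067 bits/s.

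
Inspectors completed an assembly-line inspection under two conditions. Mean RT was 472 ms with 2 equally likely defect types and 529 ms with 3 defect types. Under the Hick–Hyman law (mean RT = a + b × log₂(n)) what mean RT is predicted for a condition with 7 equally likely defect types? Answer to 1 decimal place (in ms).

648.1 ms

RT is linear in log₂ n, so two points fix the line:
  b = (529 − 472) / (log₂ 3 − log₂ 2) = 57 / (1.5850 − 1) = 97.442 ms/bit
  a = 472 − 97.442 × 1 = 374.558 ms
Then RT(7) = 374.558 + 97.442 × log₂ 7 = 374.558 + 97.442 × 2.8074 ≈ 648.113 ms.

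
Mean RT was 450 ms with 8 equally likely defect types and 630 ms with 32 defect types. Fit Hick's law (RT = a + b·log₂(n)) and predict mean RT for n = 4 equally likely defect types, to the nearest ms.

With log₂ n on the abscissa the relation is linear; from the two conditions:
  b = (630 − 450) / (log₂ 32 − log₂ 8) = 180 / (5 − 3) = 90 ms/bit
  a = 450 − 90 × 3 = 180 ms
Then RT(4) = 180 + 90 × log₂ 4 = 180 + 90 × 2 ≈ 360.000 ms.

360 ms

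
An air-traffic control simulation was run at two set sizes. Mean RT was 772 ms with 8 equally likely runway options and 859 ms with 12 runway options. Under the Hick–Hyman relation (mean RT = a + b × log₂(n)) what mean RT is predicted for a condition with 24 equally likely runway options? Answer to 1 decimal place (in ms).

1007.7 ms

With log₂ n on the abscissa the relation is linear; from the two conditions:
  b = (859 − 772) / (log₂ 12 − log₂ 8) = 87 / (3.5850 − 3) = 148.727 ms/bit
  a = 772 − 148.727 × 3 = 325.818 ms
Then RT(24) = 325.818 + 148.727 × log₂ 24 = 325.818 + 148.727 × 4.5850 ≈ 1007.727 ms.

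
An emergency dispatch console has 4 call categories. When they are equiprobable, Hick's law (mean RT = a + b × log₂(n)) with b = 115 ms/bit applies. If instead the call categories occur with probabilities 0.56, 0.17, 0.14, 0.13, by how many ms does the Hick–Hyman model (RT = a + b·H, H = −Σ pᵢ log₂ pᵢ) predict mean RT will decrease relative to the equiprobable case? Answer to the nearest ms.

Equiprobable entropy H₀ = log₂ 4 = 2.0000 bits.
Skewed entropy H = −Σ pᵢ log₂ pᵢ = 1.6828 bits.
ΔRT = b·(H₀ − H) = 115 × 0.3172 = 36.48 ms.

36 ms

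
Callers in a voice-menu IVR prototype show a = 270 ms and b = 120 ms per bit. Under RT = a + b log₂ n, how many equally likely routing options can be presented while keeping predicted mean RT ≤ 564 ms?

Information budget: (564 − 270)/120 = 2.4500 bits, so n ≤ 2^2.4500 = 5.464 → at most 5.

5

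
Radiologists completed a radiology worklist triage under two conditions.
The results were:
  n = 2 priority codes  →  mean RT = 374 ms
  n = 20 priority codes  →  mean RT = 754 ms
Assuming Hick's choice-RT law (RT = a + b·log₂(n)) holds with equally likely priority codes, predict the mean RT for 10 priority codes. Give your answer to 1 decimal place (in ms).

639.6 ms

Solve the two-equation system in a and b:
  b = (754 − 374) / (log₂ 20 − log₂ 2) = 380 / (4.3219 − 1) = 114.391 ms/bit
  a = 374 − 114.391 × 1 = 259.609 ms
Then RT(10) = 259.609 + 114.391 × log₂ 10 = 259.609 + 114.391 × 3.3219 ≈ 639.609 ms.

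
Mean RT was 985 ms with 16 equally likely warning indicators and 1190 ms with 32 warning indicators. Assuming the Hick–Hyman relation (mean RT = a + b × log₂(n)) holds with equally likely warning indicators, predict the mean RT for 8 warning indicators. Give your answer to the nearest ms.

780 ms

Fit slope and intercept:
  b = (1190 − 985) / (log₂ 32 − log₂ 16) = 205 / (5 − 4) = 205 ms/bit
  a = 985 − 205 × 4 = 165 ms
Then RT(8) = 165 + 205 × log₂ 8 = 165 + 205 × 3 ≈ 780.000 ms.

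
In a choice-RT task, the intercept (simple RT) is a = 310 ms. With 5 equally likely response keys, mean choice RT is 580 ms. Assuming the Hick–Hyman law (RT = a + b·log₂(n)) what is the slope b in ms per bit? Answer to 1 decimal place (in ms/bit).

116.3 ms/bit

5 alternatives carry log₂ 5 = 2.3219 bits; the choice cost is 580 − 310 = 270 ms, so b = 270/2.3219 = 116.283 ms/bit.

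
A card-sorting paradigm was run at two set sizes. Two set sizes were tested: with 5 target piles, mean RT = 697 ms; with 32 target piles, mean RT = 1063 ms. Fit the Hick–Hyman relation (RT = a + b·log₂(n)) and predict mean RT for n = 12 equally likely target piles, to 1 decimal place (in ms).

Fit slope and intercept:
  b = (1063 − 697) / (log₂ 32 − log₂ 5) = 366 / (5 − 2.3219) = 136.665 ms/bit
  a = 697 − 136.665 × 2.3219 = 379.673 ms
Then RT(12) = 379.673 + 136.665 × log₂ 12 = 379.673 + 136.665 × 3.5850 ≈ 869.613 ms.

869.6 ms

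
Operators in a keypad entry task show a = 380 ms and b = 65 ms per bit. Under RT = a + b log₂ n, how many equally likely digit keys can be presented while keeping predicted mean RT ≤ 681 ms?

Set 380 + 65·log₂ n ≤ 681 → log₂ n ≤ (681 − 380)/65 = 4.6308.
So n ≤ 2^4.6308 = 24.774; the largest integer n is 24.

24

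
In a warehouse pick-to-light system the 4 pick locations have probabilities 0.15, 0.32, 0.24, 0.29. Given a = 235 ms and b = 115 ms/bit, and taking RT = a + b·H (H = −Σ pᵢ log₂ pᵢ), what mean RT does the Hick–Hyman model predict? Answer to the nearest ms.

459 ms

H = 0.15·log₂(1/0.15) + 0.32·log₂(1/0.32) + 0.24·log₂(1/0.24) + 0.29·log₂(1/0.29) = 1.9486 bits.
RT = 235 + 115 × 1.9486 = 459.09 ms.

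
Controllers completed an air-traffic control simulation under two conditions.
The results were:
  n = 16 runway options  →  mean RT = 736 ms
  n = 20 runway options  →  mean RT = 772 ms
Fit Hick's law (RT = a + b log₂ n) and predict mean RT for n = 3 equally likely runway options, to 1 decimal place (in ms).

465.9 ms

Solve the two-equation system in a and b:
  b = (772 − 736) / (log₂ 20 − log₂ 16) = 36 / (4.3219 − 4) = 111.826 ms/bit
  a = 736 − 111.826 × 4 = 288.695 ms
Then RT(3) = 288.695 + 111.826 × log₂ 3 = 288.695 + 111.826 × 1.5850 ≈ 465.936 ms.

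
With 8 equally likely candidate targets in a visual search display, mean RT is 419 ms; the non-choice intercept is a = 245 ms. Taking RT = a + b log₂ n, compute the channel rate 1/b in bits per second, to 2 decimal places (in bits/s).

b = (419 − 245)/log₂ 8 = 174/3 = 58.000 ms per bit = 0.05800 s/bit; the reciprocal is 17.241 bits/s.

17.24 bits/s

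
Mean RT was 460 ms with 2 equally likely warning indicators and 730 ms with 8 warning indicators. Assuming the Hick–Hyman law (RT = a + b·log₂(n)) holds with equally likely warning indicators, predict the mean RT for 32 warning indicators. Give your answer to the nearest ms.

RT is linear in log₂ n, so two points fix the line:
  b = (730 − 460) / (log₂ 8 − log₂ 2) = 270 / (3 − 1) = 135 ms/bit
  a = 460 − 135 × 1 = 325 ms
Then RT(32) = 325 + 135 × log₂ 32 = 325 + 135 × 5 ≈ 1000.000 ms.

1000 ms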